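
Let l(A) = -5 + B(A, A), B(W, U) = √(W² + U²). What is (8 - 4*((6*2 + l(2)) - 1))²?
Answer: 384 + 256*√2 ≈ 746.04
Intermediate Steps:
B(W, U) = √(U² + W²)
l(A) = -5 + √2*√(A²) (l(A) = -5 + √(A² + A²) = -5 + √(2*A²) = -5 + √2*√(A²))
(8 - 4*((6*2 + l(2)) - 1))² = (8 - 4*((6*2 + (-5 + √2*√(2²))) - 1))² = (8 - 4*((12 + (-5 + √2*√4)) - 1))² = (8 - 4*((12 + (-5 + √2*2)) - 1))² = (8 - 4*((12 + (-5 + 2*√2)) - 1))² = (8 - 4*((7 + 2*√2) - 1))² = (8 - 4*(6 + 2*√2))² = (8 + (-24 - 8*√2))² = (-16 - 8*√2)²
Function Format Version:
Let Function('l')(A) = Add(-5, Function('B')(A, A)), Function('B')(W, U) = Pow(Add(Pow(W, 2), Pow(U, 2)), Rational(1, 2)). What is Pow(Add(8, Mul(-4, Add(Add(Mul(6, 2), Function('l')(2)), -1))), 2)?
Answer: Add(384, Mul(256, Pow(2, Rational(1, 2)))) ≈ 746.04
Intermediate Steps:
Function('B')(W, U) = Pow(Add(Pow(U, 2), Pow(W, 2)), Rational(1, 2))
Function('l')(A) = Add(-5, Mul(Pow(2, Rational(1, 2)), Pow(Pow(A, 2), Rational(1, 2)))) (Function('l')(A) = Add(-5, Pow(Add(Pow(A, 2), Pow(A, 2)), Rational(1, 2))) = Add(-5, Pow(Mul(2, Pow(A, 2)), Rational(1, 2))) = Add(-5, Mul(Pow(2, Rational(1, 2)), Pow(Pow(A, 2), Rational(1, 2)))))
Pow(Add(8, Mul(-4, Add(Add(Mul(6, 2), Function('l')(2)), -1))), 2) = Pow(Add(8, Mul(-4, Add(Add(Mul(6, 2), Add(-5, Mul(Pow(2, Rational(1, 2)), Pow(Pow(2, 2), Rational(1, 2))))), -1))), 2) = Pow(Add(8, Mul(-4, Add(Add(12, Add(-5, Mul(Pow(2, Rational(1, 2)), Pow(4, Rational(1, 2))))), -1))), 2) = Pow(Add(8, Mul(-4, Add(Add(12, Add(-5, Mul(Pow(2, Rational(1, 2)), 2))), -1))), 2) = Pow(Add(8, Mul(-4, Add(Add(12, Add(-5, Mul(2, Pow(2, Rational(1, 2))))), -1))), 2) = Pow(Add(8, Mul(-4, Add(Add(7, Mul(2, Pow(2, Rational(1, 2)))), -1))), 2) = Pow(Add(8, Mul(-4, Add(6, Mul(2, Pow(2, Rational(1, 2)))))), 2) = Pow(Add(8, Add(-24, Mul(-8, Pow(2, Rational(1, 2))))), 2) = Pow(Add(-16, Mul(-8, Pow(2, Rational(1, 2)))), 2)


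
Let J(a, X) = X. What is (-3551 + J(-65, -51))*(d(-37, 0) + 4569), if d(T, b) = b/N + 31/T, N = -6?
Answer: -608817244/37 ≈ -1.6455e+7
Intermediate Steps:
d(T, b) = 31/T - b/6 (d(T, b) = b/(-6) + 31/T = b*(-⅙) + 31/T = -b/6 + 31/T = 31/T - b/6)
(-3551 + J(-65, -51))*(d(-37, 0) + 4569) = (-3551 - 51)*((31/(-37) - ⅙*0) + 4569) = -3602*((31*(-1/37) + 0) + 4569) = -3602*((-31/37 + 0) + 4569) = -3602*(-31/37 + 4569) = -3602*169022/37 = -608817244/37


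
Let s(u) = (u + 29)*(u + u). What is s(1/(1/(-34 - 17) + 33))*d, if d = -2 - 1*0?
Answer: -2490279/707281 ≈ -3.5209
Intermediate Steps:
d = -2 (d = -2 + 0 = -2)
s(u) = 2*u*(29 + u) (s(u) = (29 + u)*(2*u) = 2*u*(29 + u))
s(1/(1/(-34 - 17) + 33))*d = (2*(29 + 1/(1/(-34 - 17) + 33))/(1/(-34 - 17) + 33))*(-2) = (2*(29 + 1/(1/(-51) + 33))/(1/(-51) + 33))*(-2) = (2*(29 + 1/(-1/51 + 33))/(-1/51 + 33))*(-2) = (2*(29 + 1/(1682/51))/(1682/51))*(-2) = (2*(51/1682)*(29 + 51/1682))*(-2) = (2*(51/1682)*(48829/1682))*(-2) = (2490279/1414562)*(-2) = -2490279/707281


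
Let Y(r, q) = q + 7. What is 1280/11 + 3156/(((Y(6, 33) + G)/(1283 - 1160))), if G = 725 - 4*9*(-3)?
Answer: 598612/1067 ≈ 561.02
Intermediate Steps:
Y(r, q) = 7 + q
G = 833 (G = 725 - 36*(-3) = 725 + 108 = 833)
1280/11 + 3156/(((Y(6, 33) + G)/(1283 - 1160))) = 1280/11 + 3156/((((7 + 33) + 833)/(1283 - 1160))) = 1280*(1/11) + 3156/(((40 + 833)/123)) = 1280/11 + 3156/((873*(1/123))) = 1280/11 + 3156/(291/41) = 1280/11 + 3156*(41/291) = 1280/11 + 43132/97 = 598612/1067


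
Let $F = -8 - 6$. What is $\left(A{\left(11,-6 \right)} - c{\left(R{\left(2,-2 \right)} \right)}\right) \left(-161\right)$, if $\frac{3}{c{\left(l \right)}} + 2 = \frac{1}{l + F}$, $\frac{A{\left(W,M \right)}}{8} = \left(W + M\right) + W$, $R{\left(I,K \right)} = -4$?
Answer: $- \frac{771190}{37} \approx -20843.0$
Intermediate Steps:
$A{\left(W,M \right)} = 8 M + 16 W$ ($A{\left(W,M \right)} = 8 \left(\left(W + M\right) + W\right) = 8 \left(\left(M + W\right) + W\right) = 8 \left(M + 2 W\right) = 8 M + 16 W$)
$F = -14$ ($F = -8 - 6 = -14$)
$c{\left(l \right)} = \frac{3}{-2 + \frac{1}{-14 + l}}$ ($c{\left(l \right)} = \frac{3}{-2 + \frac{1}{l - 14}} = \frac{3}{-2 + \frac{1}{-14 + l}}$)
$\left(A{\left(11,-6 \right)} - c{\left(R{\left(2,-2 \right)} \right)}\right) \left(-161\right) = \left(\left(8 \left(-6\right) + 16 \cdot 11\right) - \frac{3 \left(14 - -4\right)}{-29 + 2 \left(-4\right)}\right) \left(-161\right) = \left(\left(-48 + 176\right) - \frac{3 \left(14 + 4\right)}{-29 - 8}\right) \left(-161\right) = \left(128 - 3 \frac{1}{-37} \cdot 18\right) \left(-161\right) = \left(128 - 3 \left(- \frac{1}{37}\right) 18\right) \left(-161\right) = \left(128 - - \frac{54}{37}\right) \left(-161\right) = \left(128 + \frac{54}{37}\right) \left(-161\right) = \frac{4790}{37} \left(-161\right) = - \frac{771190}{37}$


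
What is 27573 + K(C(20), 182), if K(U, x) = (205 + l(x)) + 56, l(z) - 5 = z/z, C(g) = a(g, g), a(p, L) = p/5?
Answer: 27840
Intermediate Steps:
a(p, L) = p/5 (a(p, L) = p*(⅕) = p/5)
C(g) = g/5
l(z) = 6 (l(z) = 5 + z/z = 5 + 1 = 6)
K(U, x) = 267 (K(U, x) = (205 + 6) + 56 = 211 + 56 = 267)
27573 + K(C(20), 182) = 27573 + 267 = 27840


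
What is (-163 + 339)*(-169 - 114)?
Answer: -49808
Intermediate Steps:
(-163 + 339)*(-169 - 114) = 176*(-283) = -49808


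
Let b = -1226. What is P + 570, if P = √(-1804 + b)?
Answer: 570 + I*√3030 ≈ 570.0 + 55.045*I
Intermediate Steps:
P = I*√3030 (P = √(-1804 - 1226) = √(-3030) = I*√3030 ≈ 55.045*I)
P + 570 = I*√3030 + 570 = 570 + I*√3030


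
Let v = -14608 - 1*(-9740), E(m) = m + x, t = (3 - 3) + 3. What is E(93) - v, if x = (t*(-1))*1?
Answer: 4958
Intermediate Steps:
t = 3 (t = 0 + 3 = 3)
x = -3 (x = (3*(-1))*1 = -3*1 = -3)
E(m) = -3 + m (E(m) = m - 3 = -3 + m)
v = -4868 (v = -14608 + 9740 = -4868)
E(93) - v = (-3 + 93) - 1*(-4868) = 90 + 4868 = 4958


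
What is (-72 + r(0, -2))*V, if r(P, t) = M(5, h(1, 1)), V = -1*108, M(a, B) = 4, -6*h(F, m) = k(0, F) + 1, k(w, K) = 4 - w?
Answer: 7344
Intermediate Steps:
h(F, m) = -⅚ (h(F, m) = -((4 - 1*0) + 1)/6 = -((4 + 0) + 1)/6 = -(4 + 1)/6 = -⅙*5 = -⅚)
V = -108
r(P, t) = 4
(-72 + r(0, -2))*V = (-72 + 4)*(-108) = -68*(-108) = 7344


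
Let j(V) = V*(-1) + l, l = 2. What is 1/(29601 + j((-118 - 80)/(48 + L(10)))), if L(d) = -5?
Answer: 43/1273127 ≈ 3.3775e-5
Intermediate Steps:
j(V) = 2 - V (j(V) = V*(-1) + 2 = -V + 2 = 2 - V)
1/(29601 + j((-118 - 80)/(48 + L(10)))) = 1/(29601 + (2 - (-118 - 80)/(48 - 5))) = 1/(29601 + (2 - (-198)/43)) = 1/(29601 + (2 - 1*(-198/43))) = 1/(29601 + (2 + 198/43)) = 1/(29601 + 284/43) = 1/(1273127/43) = 43/1273127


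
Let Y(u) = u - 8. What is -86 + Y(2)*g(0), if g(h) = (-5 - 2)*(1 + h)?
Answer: -44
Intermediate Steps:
g(h) = -7 - 7*h (g(h) = -7*(1 + h) = -7 - 7*h)
Y(u) = -8 + u
-86 + Y(2)*g(0) = -86 + (-8 + 2)*(-7 - 7*0) = -86 - 6*(-7 + 0) = -86 - 6*(-7) = -86 + 42 = -44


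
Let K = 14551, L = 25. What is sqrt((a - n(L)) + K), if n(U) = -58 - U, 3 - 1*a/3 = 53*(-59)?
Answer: 2*sqrt(6006) ≈ 155.00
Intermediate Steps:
a = 9390 (a = 9 - 159*(-59) = 9 - 3*(-3127) = 9 + 9381 = 9390)
sqrt((a - n(L)) + K) = sqrt((9390 - (-58 - 1*25)) + 14551) = sqrt((9390 - (-58 - 25)) + 14551) = sqrt((9390 - 1*(-83)) + 14551) = sqrt((9390 + 83) + 14551) = sqrt(9473 + 14551) = sqrt(24024) = 2*sqrt(6006)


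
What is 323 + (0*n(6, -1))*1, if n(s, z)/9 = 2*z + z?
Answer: 323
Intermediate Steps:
n(s, z) = 27*z (n(s, z) = 9*(2*z + z) = 9*(3*z) = 27*z)
323 + (0*n(6, -1))*1 = 323 + (0*(27*(-1)))*1 = 323 + (0*(-27))*1 = 323 + 0*1 = 323 + 0 = 323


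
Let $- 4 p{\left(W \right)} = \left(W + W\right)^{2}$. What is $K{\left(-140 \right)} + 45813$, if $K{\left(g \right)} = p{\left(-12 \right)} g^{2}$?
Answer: $-2776587$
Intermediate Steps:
$p{\left(W \right)} = - W^{2}$ ($p{\left(W \right)} = - \frac{\left(W + W\right)^{2}}{4} = - \frac{\left(2 W\right)^{2}}{4} = - \frac{4 W^{2}}{4} = - W^{2}$)
$K{\left(g \right)} = - 144 g^{2}$ ($K{\left(g \right)} = - \left(-12\right)^{2} g^{2} = \left(-1\right) 144 g^{2} = - 144 g^{2}$)
$K{\left(-140 \right)} + 45813 = - 144 \left(-140\right)^{2} + 45813 = \left(-144\right) 19600 + 45813 = -2822400 + 45813 = -2776587$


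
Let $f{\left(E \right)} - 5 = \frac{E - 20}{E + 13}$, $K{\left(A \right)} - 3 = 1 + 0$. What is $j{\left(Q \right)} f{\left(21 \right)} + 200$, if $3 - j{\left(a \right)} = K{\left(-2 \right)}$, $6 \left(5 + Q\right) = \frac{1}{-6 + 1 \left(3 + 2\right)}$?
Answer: $\frac{6629}{34} \approx 194.97$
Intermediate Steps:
$K{\left(A \right)} = 4$ ($K{\left(A \right)} = 3 + \left(1 + 0\right) = 3 + 1 = 4$)
$Q = - \frac{31}{6}$ ($Q = -5 + \frac{1}{6 \left(-6 + 1 \left(3 + 2\right)\right)} = -5 + \frac{1}{6 \left(-6 + 1 \cdot 5\right)} = -5 + \frac{1}{6 \left(-6 + 5\right)} = -5 + \frac{1}{6 \left(-1\right)} = -5 + \frac{1}{6} \left(-1\right) = -5 - \frac{1}{6} = - \frac{31}{6} \approx -5.1667$)
$j{\left(a \right)} = -1$ ($j{\left(a \right)} = 3 - 4 = -1$)
$f{\left(E \right)} = 5 + \frac{-20 + E}{13 + E}$ ($f{\left(E \right)} = 5 + \frac{E - 20}{E + 13} = 5 + \frac{-20 + E}{13 + E}$)
$j{\left(Q \right)} f{\left(21 \right)} + 200 = - \frac{3 \left(15 + 2 \cdot 21\right)}{13 + 21} + 200 = - \frac{3 \left(15 + 42\right)}{34} + 200 = - \frac{3 \cdot 57}{34} + 200 = \left(-1\right) \frac{171}{34} + 200 = - \frac{171}{34} + 200 = \frac{6629}{34}$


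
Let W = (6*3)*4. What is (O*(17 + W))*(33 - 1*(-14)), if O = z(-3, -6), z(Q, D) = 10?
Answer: 41830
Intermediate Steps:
W = 72 (W = 18*4 = 72)
O = 10
(O*(17 + W))*(33 - 1*(-14)) = (10*(17 + 72))*(33 - 1*(-14)) = (10*89)*(33 + 14) = 890*47 = 41830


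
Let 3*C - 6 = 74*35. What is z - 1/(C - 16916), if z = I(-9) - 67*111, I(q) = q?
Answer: -358539789/48152 ≈ -7446.0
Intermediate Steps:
C = 2596/3 (C = 2 + (74*35)/3 = 2 + (1/3)*2590 = 2 + 2590/3 = 2596/3 ≈ 865.33)
z = -7446 (z = -9 - 67*111 = -9 - 7437 = -7446)
z - 1/(C - 16916) = -7446 - 1/(2596/3 - 16916) = -7446 - 1/(-48152/3) = -7446 - 1*(-3/48152) = -7446 + 3/48152 = -358539789/48152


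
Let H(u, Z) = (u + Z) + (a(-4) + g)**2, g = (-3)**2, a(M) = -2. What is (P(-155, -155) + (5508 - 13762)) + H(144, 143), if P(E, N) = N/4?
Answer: -31827/4 ≈ -7956.8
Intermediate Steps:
g = 9
P(E, N) = N/4 (P(E, N) = N*(1/4) = N/4)
H(u, Z) = 49 + Z + u (H(u, Z) = (u + Z) + (-2 + 9)**2 = (Z + u) + 7**2 = (Z + u) + 49 = 49 + Z + u)
(P(-155, -155) + (5508 - 13762)) + H(144, 143) = ((1/4)*(-155) + (5508 - 13762)) + (49 + 143 + 144) = (-155/4 - 8254) + 336 = -33171/4 + 336 = -31827/4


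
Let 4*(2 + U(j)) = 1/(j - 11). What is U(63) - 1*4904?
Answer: -1020447/208 ≈ -4906.0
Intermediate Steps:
U(j) = -2 + 1/(4*(-11 + j)) (U(j) = -2 + 1/(4*(j - 11)) = -2 + 1/(4*(-11 + j)))
U(63) - 1*4904 = (89 - 8*63)/(4*(-11 + 63)) - 1*4904 = (1/4)*(89 - 504)/52 - 4904 = (1/4)*(1/52)*(-415) - 4904 = -415/208 - 4904 = -1020447/208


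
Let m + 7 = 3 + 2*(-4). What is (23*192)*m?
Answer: -52992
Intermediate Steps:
m = -12 (m = -7 + (3 + 2*(-4)) = -7 + (3 - 8) = -7 - 5 = -12)
(23*192)*m = (23*192)*(-12) = 4416*(-12) = -52992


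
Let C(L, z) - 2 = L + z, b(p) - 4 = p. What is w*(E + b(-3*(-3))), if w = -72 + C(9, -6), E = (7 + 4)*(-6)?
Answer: 3551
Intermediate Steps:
b(p) = 4 + p
C(L, z) = 2 + L + z (C(L, z) = 2 + (L + z) = 2 + L + z)
E = -66 (E = 11*(-6) = -66)
w = -67 (w = -72 + (2 + 9 - 6) = -72 + 5 = -67)
w*(E + b(-3*(-3))) = -67*(-66 + (4 - 3*(-3))) = -67*(-66 + (4 + 9)) = -67*(-66 + 13) = -67*(-53) = 3551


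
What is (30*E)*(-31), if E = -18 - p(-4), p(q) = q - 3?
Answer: 10230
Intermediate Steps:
p(q) = -3 + q
E = -11 (E = -18 - (-3 - 4) = -18 - 1*(-7) = -18 + 7 = -11)
(30*E)*(-31) = (30*(-11))*(-31) = -330*(-31) = 10230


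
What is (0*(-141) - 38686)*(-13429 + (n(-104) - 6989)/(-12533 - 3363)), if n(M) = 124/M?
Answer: 107353074332977/206648 ≈ 5.1950e+8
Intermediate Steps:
(0*(-141) - 38686)*(-13429 + (n(-104) - 6989)/(-12533 - 3363)) = (0*(-141) - 38686)*(-13429 + (124/(-104) - 6989)/(-12533 - 3363)) = (0 - 38686)*(-13429 + (124*(-1/104) - 6989)/(-15896)) = -38686*(-13429 + (-31/26 - 6989)*(-1/15896)) = -38686*(-13429 - 181745/26*(-1/15896)) = -38686*(-13429 + 181745/413296) = -38686*(-5549970239/413296) = 107353074332977/206648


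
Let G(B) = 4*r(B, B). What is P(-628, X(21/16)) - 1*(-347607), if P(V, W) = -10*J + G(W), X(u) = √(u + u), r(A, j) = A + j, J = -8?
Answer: 347687 + 2*√42 ≈ 3.4770e+5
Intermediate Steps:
X(u) = √2*√u (X(u) = √(2*u) = √2*√u)
G(B) = 8*B (G(B) = 4*(B + B) = 4*(2*B) = 8*B)
P(V, W) = 80 + 8*W (P(V, W) = -10*(-8) + 8*W = 80 + 8*W)
P(-628, X(21/16)) - 1*(-347607) = (80 + 8*(√2*√(21/16))) - 1*(-347607) = (80 + 8*(√2*√(21*(1/16)))) + 347607 = (80 + 8*(√2*√(21/16))) + 347607 = (80 + 8*(√2*(√21/4))) + 347607 = (80 + 8*(√42/4)) + 347607 = (80 + 2*√42) + 347607 = 347687 + 2*√42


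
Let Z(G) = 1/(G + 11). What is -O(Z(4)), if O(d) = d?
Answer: -1/15 ≈ -0.066667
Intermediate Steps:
Z(G) = 1/(11 + G)
-O(Z(4)) = -1/(11 + 4) = -1/15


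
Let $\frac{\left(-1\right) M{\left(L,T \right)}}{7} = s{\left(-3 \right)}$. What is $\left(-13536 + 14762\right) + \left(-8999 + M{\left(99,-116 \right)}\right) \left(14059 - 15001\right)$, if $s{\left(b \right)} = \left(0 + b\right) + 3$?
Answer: $8478284$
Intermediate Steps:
$s{\left(b \right)} = 3 + b$ ($s{\left(b \right)} = b + 3 = 3 + b$)
$M{\left(L,T \right)} = 0$ ($M{\left(L,T \right)} = - 7 \left(3 - 3\right) = \left(-7\right) 0 = 0$)
$\left(-13536 + 14762\right) + \left(-8999 + M{\left(99,-116 \right)}\right) \left(14059 - 15001\right) = \left(-13536 + 14762\right) + \left(-8999 + 0\right) \left(14059 - 15001\right) = 1226 - -8477058 = 1226 + 8477058 = 8478284$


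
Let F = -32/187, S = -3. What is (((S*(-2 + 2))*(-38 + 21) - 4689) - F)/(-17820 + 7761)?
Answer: 876811/1881033 ≈ 0.46613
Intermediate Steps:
F = -32/187 (F = -32*1/187 = -32/187 ≈ -0.17112)
(((S*(-2 + 2))*(-38 + 21) - 4689) - F)/(-17820 + 7761) = (((-3*(-2 + 2))*(-38 + 21) - 4689) - 1*(-32/187))/(-17820 + 7761) = ((-3*0*(-17) - 4689) + 32/187)/(-10059) = ((0*(-17) - 4689) + 32/187)*(-1/10059) = ((0 - 4689) + 32/187)*(-1/10059) = (-4689 + 32/187)*(-1/10059) = -876811/187*(-1/10059) = 876811/1881033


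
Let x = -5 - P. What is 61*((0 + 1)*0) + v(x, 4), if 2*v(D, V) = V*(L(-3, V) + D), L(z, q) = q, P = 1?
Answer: -4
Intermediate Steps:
x = -6 (x = -5 - 1*1 = -5 - 1 = -6)
v(D, V) = V*(D + V)/2 (v(D, V) = (V*(V + D))/2 = (V*(D + V))/2 = V*(D + V)/2)
61*((0 + 1)*0) + v(x, 4) = 61*((0 + 1)*0) + (½)*4*(-6 + 4) = 61*(1*0) + (½)*4*(-2) = 61*0 - 4 = 0 - 4 = -4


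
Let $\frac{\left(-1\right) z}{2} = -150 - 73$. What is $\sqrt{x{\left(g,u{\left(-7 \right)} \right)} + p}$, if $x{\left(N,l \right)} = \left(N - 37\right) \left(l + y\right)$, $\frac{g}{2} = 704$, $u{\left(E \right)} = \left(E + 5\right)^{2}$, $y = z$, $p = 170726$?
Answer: $2 \sqrt{196919} \approx 887.51$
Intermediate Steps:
$z = 446$ ($z = - 2 \left(-150 - 73\right) = \left(-2\right) \left(-223\right) = 446$)
$y = 446$
$u{\left(E \right)} = \left(5 + E\right)^{2}$
$g = 1408$ ($g = 2 \cdot 704 = 1408$)
$x{\left(N,l \right)} = \left(-37 + N\right) \left(446 + l\right)$ ($x{\left(N,l \right)} = \left(N - 37\right) \left(l + 446\right) = \left(-37 + N\right) \left(446 + l\right)$)
$\sqrt{x{\left(g,u{\left(-7 \right)} \right)} + p} = \sqrt{\left(-16502 - 37 \left(5 - 7\right)^{2} + 446 \cdot 1408 + 1408 \left(5 - 7\right)^{2}\right) + 170726} = \sqrt{\left(-16502 - 37 \left(-2\right)^{2} + 627968 + 1408 \left(-2\right)^{2}\right) + 170726} = \sqrt{\left(-16502 - 148 + 627968 + 1408 \cdot 4\right) + 170726} = \sqrt{\left(-16502 - 148 + 627968 + 5632\right) + 170726} = \sqrt{616950 + 170726} = \sqrt{787676} = 2 \sqrt{196919}$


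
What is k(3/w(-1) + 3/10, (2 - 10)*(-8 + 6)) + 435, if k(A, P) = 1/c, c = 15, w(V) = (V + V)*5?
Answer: 6526/15 ≈ 435.07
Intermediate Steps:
w(V) = 10*V (w(V) = (2*V)*5 = 10*V)
k(A, P) = 1/15
k(3/w(-1) + 3/10, (2 - 10)*(-8 + 6)) + 435 = 1/15 + 435 = 6526/15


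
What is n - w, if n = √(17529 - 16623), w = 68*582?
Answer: -39576 + √906 ≈ -39546.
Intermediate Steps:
w = 39576
n = √906 ≈ 30.100
n - w = √906 - 1*39576 = √906 - 39576 = -39576 + √906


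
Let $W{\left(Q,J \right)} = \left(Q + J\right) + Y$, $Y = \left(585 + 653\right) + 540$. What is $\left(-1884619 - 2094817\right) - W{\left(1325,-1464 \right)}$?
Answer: $-3981075$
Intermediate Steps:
$Y = 1778$ ($Y = 1238 + 540 = 1778$)
$W{\left(Q,J \right)} = 1778 + J + Q$ ($W{\left(Q,J \right)} = \left(Q + J\right) + 1778 = \left(J + Q\right) + 1778 = 1778 + J + Q$)
$\left(-1884619 - 2094817\right) - W{\left(1325,-1464 \right)} = \left(-1884619 - 2094817\right) - \left(1778 - 1464 + 1325\right) = \left(-1884619 - 2094817\right) - 1639 = -3979436 - 1639 = -3981075$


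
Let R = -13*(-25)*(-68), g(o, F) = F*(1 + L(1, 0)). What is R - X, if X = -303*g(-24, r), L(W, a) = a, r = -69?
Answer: -43007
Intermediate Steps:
g(o, F) = F (g(o, F) = F*(1 + 0) = F*1 = F)
X = 20907 (X = -303*(-69) = 20907)
R = -22100 (R = 325*(-68) = -22100)
R - X = -22100 - 1*20907 = -22100 - 20907 = -43007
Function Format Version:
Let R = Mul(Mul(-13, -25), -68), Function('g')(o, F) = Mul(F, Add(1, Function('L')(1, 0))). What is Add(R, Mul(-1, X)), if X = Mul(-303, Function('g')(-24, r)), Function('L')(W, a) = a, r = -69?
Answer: -43007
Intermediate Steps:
Function('g')(o, F) = F (Function('g')(o, F) = Mul(F, Add(1, 0)) = Mul(F, 1) = F)
X = 20907 (X = Mul(-303, -69) = 20907)
R = -22100 (R = Mul(325, -68) = -22100)
Add(R, Mul(-1, X)) = Add(-22100, Mul(-1, 20907)) = Add(-22100, -20907) = -43007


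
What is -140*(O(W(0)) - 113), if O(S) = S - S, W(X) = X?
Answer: 15820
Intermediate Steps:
O(S) = 0
-140*(O(W(0)) - 113) = -140*(0 - 113) = -140*(-113) = 15820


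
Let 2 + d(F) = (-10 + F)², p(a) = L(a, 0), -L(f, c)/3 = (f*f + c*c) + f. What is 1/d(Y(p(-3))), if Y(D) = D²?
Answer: 1/98594 ≈ 1.0143e-5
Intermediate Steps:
L(f, c) = -3*f - 3*c² - 3*f² (L(f, c) = -3*((f*f + c*c) + f) = -3*((f² + c²) + f) = -3*((c² + f²) + f) = -3*(f + c² + f²) = -3*f - 3*c² - 3*f²)
p(a) = -3*a - 3*a² (p(a) = -3*a - 3*0² - 3*a² = -3*a - 3*0 - 3*a² = -3*a + 0 - 3*a² = -3*a - 3*a²)
d(F) = -2 + (-10 + F)²
1/d(Y(p(-3))) = 1/(-2 + (-10 + (3*(-3)*(-1 - 1*(-3)))²)²) = 1/(-2 + (-10 + (3*(-3)*(-1 + 3))²)²) = 1/(-2 + (-10 + (3*(-3)*2)²)²) = 1/(-2 + (-10 + (-18)²)²) = 1/(-2 + (-10 + 324)²) = 1/(-2 + 314²) = 1/(-2 + 98596) = 1/98594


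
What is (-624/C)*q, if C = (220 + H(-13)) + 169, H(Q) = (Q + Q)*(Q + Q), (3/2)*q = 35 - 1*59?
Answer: 3328/355 ≈ 9.3746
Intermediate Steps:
q = -16 (q = 2*(35 - 1*59)/3 = 2*(35 - 59)/3 = (⅔)*(-24) = -16)
H(Q) = 4*Q² (H(Q) = (2*Q)*(2*Q) = 4*Q²)
C = 1065 (C = (220 + 4*(-13)²) + 169 = (220 + 4*169) + 169 = (220 + 676) + 169 = 896 + 169 = 1065)
(-624/C)*q = -624/1065*(-16) = -624*1/1065*(-16) = -208/355*(-16) = 3328/355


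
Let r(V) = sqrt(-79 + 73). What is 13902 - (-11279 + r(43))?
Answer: 25181 - I*sqrt(6) ≈ 25181.0 - 2.4495*I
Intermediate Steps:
r(V) = I*sqrt(6) (r(V) = sqrt(-6) = I*sqrt(6))
13902 - (-11279 + r(43)) = 13902 - (-11279 + I*sqrt(6)) = 13902 + (11279 - I*sqrt(6)) = 25181 - I*sqrt(6)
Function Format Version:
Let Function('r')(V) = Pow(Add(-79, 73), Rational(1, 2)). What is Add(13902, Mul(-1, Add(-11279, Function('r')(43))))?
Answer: Add(25181, Mul(-1, I, Pow(6, Rational(1, 2)))) ≈ Add(25181., Mul(-2.4495, I))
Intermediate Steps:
Function('r')(V) = Mul(I, Pow(6, Rational(1, 2))) (Function('r')(V) = Pow(-6, Rational(1, 2)) = Mul(I, Pow(6, Rational(1, 2))))
Add(13902, Mul(-1, Add(-11279, Function('r')(43)))) = Add(13902, Mul(-1, Add(-11279, Mul(I, Pow(6, Rational(1, 2)))))) = Add(13902, Add(11279, Mul(-1, I, Pow(6, Rational(1, 2))))) = Add(25181, Mul(-1, I, Pow(6, Rational(1, 2))))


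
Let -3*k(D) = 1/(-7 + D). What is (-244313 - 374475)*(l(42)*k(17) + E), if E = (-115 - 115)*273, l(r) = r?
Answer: 194272824116/5 ≈ 3.8855e+10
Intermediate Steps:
k(D) = -1/(3*(-7 + D))
E = -62790 (E = -230*273 = -62790)
(-244313 - 374475)*(l(42)*k(17) + E) = (-244313 - 374475)*(42*(-1/(-21 + 3*17)) - 62790) = -618788*(42*(-1/(-21 + 51)) - 62790) = -618788*(42*(-1/30) - 62790) = -618788*(-7/5 - 62790) = -618788*(-313957/5) = 194272824116/5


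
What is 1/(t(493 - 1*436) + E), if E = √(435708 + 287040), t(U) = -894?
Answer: -149/12748 - √180687/38244 ≈ -0.022803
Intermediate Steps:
E = 2*√180687 (E = √722748 = 2*√180687 ≈ 850.15)
1/(t(493 - 1*436) + E) = 1/(-894 + 2*√180687)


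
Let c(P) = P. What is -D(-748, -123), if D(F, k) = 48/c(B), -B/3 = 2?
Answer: 8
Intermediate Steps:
B = -6 (B = -3*2 = -6)
D(F, k) = -8 (D(F, k) = 48/(-6) = 48*(-⅙) = -8)
-D(-748, -123) = -1*(-8) = 8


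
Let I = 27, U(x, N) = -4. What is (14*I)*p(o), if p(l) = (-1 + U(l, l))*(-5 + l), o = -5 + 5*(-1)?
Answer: 28350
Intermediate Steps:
o = -10 (o = -5 - 5 = -10)
p(l) = 25 - 5*l (p(l) = (-1 - 4)*(-5 + l) = -5*(-5 + l) = 25 - 5*l)
(14*I)*p(o) = (14*27)*(25 - 5*(-10)) = 378*(25 + 50) = 378*75 = 28350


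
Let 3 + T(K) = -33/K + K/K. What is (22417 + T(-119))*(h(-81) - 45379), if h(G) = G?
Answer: -121260822280/119 ≈ -1.0190e+9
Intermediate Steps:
T(K) = -2 - 33/K (T(K) = -3 + (-33/K + K/K) = -3 + (-33/K + 1) = -3 + (1 - 33/K) = -2 - 33/K)
(22417 + T(-119))*(h(-81) - 45379) = (22417 + (-2 - 33/(-119)))*(-81 - 45379) = (22417 + (-2 - 33*(-1/119)))*(-45460) = (22417 + (-2 + 33/119))*(-45460) = (22417 - 205/119)*(-45460) = (2667418/119)*(-45460) = -121260822280/119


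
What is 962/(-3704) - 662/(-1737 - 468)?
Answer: 165419/4083660 ≈ 0.040508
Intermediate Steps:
962/(-3704) - 662/(-1737 - 468) = 962*(-1/3704) - 662/(-2205) = -481/1852 - 662*(-1/2205) = -481/1852 + 662/2205 = 165419/4083660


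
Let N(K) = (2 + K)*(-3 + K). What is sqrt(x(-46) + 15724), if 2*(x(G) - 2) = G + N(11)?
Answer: sqrt(15755) ≈ 125.52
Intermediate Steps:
N(K) = (-3 + K)*(2 + K)
x(G) = 54 + G/2 (x(G) = 2 + (G + (-6 + 11**2 - 1*11))/2 = 2 + (G + (-6 + 121 - 11))/2 = 2 + (G + 104)/2 = 2 + (104 + G)/2 = 2 + (52 + G/2) = 54 + G/2)
sqrt(x(-46) + 15724) = sqrt((54 + (1/2)*(-46)) + 15724) = sqrt((54 - 23) + 15724) = sqrt(31 + 15724) = sqrt(15755)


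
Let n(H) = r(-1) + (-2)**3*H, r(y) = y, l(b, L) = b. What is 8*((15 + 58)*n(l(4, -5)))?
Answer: -19272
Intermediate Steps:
n(H) = -1 - 8*H (n(H) = -1 + (-2)**3*H = -1 - 8*H)
8*((15 + 58)*n(l(4, -5))) = 8*((15 + 58)*(-1 - 8*4)) = 8*(73*(-1 - 32)) = 8*(73*(-33)) = 8*(-2409) = -19272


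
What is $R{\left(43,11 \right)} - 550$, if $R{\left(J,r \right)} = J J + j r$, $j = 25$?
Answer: $1574$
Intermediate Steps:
$R{\left(J,r \right)} = J^{2} + 25 r$ ($R{\left(J,r \right)} = J J + 25 r = J^{2} + 25 r$)
$R{\left(43,11 \right)} - 550 = \left(43^{2} + 25 \cdot 11\right) - 550 = \left(1849 + 275\right) - 550 = 2124 - 550 = 1574$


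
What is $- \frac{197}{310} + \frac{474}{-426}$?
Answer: $- \frac{38477}{22010} \approx -1.7482$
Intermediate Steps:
$- \frac{197}{310} + \frac{474}{-426} = \left(-197\right) \frac{1}{310} + 474 \left(- \frac{1}{426}\right) = - \frac{197}{310} - \frac{79}{71} = - \frac{38477}{22010}$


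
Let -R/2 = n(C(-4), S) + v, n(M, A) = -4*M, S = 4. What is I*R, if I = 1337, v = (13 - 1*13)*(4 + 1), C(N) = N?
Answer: -42784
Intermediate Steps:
v = 0 (v = (13 - 13)*5 = 0*5 = 0)
R = -32 (R = -2*(-4*(-4) + 0) = -2*(16 + 0) = -2*16 = -32)
I*R = 1337*(-32) = -42784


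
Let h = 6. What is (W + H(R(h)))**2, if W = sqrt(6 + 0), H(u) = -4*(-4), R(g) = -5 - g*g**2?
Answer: (16 + sqrt(6))**2 ≈ 340.38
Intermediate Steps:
R(g) = -5 - g**3
H(u) = 16
W = sqrt(6) ≈ 2.4495
(W + H(R(h)))**2 = (sqrt(6) + 16)**2 = (16 + sqrt(6))**2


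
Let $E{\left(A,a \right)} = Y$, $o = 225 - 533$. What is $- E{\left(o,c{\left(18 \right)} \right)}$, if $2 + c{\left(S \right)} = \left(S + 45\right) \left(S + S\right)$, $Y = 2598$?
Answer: $-2598$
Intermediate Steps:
$o = -308$ ($o = 225 - 533 = -308$)
$c{\left(S \right)} = -2 + 2 S \left(45 + S\right)$ ($c{\left(S \right)} = -2 + \left(S + 45\right) \left(S + S\right) = -2 + \left(45 + S\right) 2 S = -2 + 2 S \left(45 + S\right)$)
$E{\left(A,a \right)} = 2598$
$- E{\left(o,c{\left(18 \right)} \right)} = \left(-1\right) 2598 = -2598$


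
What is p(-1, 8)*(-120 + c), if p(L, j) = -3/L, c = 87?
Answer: -99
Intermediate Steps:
p(-1, 8)*(-120 + c) = (-3/(-1))*(-120 + 87) = -3*(-1)*(-33) = 3*(-33) = -99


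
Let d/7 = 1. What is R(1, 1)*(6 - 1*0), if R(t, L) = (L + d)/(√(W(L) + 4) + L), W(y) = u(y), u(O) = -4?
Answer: 48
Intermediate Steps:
d = 7 (d = 7*1 = 7)
W(y) = -4
R(t, L) = (7 + L)/L (R(t, L) = (L + 7)/(√(-4 + 4) + L) = (7 + L)/(√0 + L) = (7 + L)/(0 + L) = (7 + L)/L)
R(1, 1)*(6 - 1*0) = ((7 + 1)/1)*(6 - 1*0) = (1*8)*(6 + 0) = 8*6 = 48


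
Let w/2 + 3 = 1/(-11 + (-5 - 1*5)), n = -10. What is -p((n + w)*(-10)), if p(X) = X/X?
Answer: -1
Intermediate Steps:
w = -128/21 (w = -6 + 2/(-11 + (-5 - 1*5)) = -6 + 2/(-11 + (-5 - 5)) = -6 + 2/(-11 - 10) = -6 + 2/(-21) = -6 + 2*(-1/21) = -6 - 2/21 = -128/21 ≈ -6.0952)
p(X) = 1
-p((n + w)*(-10)) = -1*1 = -1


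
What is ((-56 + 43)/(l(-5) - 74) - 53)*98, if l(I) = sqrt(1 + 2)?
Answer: -2179422/421 + 98*sqrt(3)/421 ≈ -5176.4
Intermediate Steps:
l(I) = sqrt(3)
((-56 + 43)/(l(-5) - 74) - 53)*98 = ((-56 + 43)/(sqrt(3) - 74) - 53)*98 = (-13/(-74 + sqrt(3)) - 53)*98 = (-53 - 13/(-74 + sqrt(3)))*98 = -5194 - 1274/(-74 + sqrt(3))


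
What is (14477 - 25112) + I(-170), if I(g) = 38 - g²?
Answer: -39497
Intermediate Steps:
(14477 - 25112) + I(-170) = (14477 - 25112) + (38 - 1*(-170)²) = -10635 + (38 - 1*28900) = -10635 + (38 - 28900) = -10635 - 28862 = -39497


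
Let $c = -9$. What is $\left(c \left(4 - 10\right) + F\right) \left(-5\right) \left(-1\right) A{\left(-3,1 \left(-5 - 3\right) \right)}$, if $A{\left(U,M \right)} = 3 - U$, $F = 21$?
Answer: $2250$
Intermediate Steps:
$\left(c \left(4 - 10\right) + F\right) \left(-5\right) \left(-1\right) A{\left(-3,1 \left(-5 - 3\right) \right)} = \left(- 9 \left(4 - 10\right) + 21\right) \left(-5\right) \left(-1\right) \left(3 - -3\right) = \left(\left(-9\right) \left(-6\right) + 21\right) 5 \left(3 + 3\right) = \left(54 + 21\right) 5 \cdot 6 = 75 \cdot 30 = 2250$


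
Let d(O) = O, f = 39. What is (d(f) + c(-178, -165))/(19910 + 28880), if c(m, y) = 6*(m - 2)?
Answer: -1041/48790 ≈ -0.021336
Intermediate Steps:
c(m, y) = -12 + 6*m (c(m, y) = 6*(-2 + m) = -12 + 6*m)
(d(f) + c(-178, -165))/(19910 + 28880) = (39 + (-12 + 6*(-178)))/(19910 + 28880) = (39 + (-12 - 1068))/48790 = (39 - 1080)*(1/48790) = -1041*1/48790 = -1041/48790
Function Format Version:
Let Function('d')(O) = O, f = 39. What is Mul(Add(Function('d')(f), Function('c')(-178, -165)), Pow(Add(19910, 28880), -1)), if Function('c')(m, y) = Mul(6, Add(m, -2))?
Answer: Rational(-1041, 48790) ≈ -0.021336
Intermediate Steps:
Function('c')(m, y) = Add(-12, Mul(6, m)) (Function('c')(m, y) = Mul(6, Add(-2, m)) = Add(-12, Mul(6, m)))
Mul(Add(Function('d')(f), Function('c')(-178, -165)), Pow(Add(19910, 28880), -1)) = Mul(Add(39, Add(-12, Mul(6, -178))), Pow(Add(19910, 28880), -1)) = Mul(Add(39, Add(-12, -1068)), Pow(48790, -1)) = Mul(Add(39, -1080), Rational(1, 48790)) = Mul(-1041, Rational(1, 48790)) = Rational(-1041, 48790)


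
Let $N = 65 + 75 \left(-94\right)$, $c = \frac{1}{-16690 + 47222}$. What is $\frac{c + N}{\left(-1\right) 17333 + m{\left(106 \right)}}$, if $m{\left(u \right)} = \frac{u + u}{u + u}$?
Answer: $\frac{213266019}{529180624} \approx 0.40301$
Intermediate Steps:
$m{\left(u \right)} = 1$ ($m{\left(u \right)} = \frac{2 u}{2 u} = 2 u \frac{1}{2 u} = 1$)
$c = \frac{1}{30532} \approx 3.2753 \cdot 10^{-5}$
$N = -6985$ ($N = 65 - 7050 = -6985$)
$\frac{c + N}{\left(-1\right) 17333 + m{\left(106 \right)}} = \frac{\frac{1}{30532} - 6985}{\left(-1\right) 17333 + 1} = - \frac{213266019}{30532 \left(-17333 + 1\right)} = - \frac{213266019}{30532 \left(-17332\right)} = \left(- \frac{213266019}{30532}\right) \left(- \frac{1}{17332}\right) = \frac{213266019}{529180624}$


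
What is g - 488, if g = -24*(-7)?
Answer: -320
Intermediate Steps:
g = 168
g - 488 = 168 - 488 = -320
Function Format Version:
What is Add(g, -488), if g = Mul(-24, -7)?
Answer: -320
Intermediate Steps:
g = 168
Add(g, -488) = Add(168, -488) = -320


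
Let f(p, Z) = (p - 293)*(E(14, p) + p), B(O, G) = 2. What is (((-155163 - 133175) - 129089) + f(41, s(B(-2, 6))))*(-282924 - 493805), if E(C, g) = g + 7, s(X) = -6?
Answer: 341648134295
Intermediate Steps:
E(C, g) = 7 + g
f(p, Z) = (-293 + p)*(7 + 2*p) (f(p, Z) = (p - 293)*((7 + p) + p) = (-293 + p)*(7 + 2*p))
(((-155163 - 133175) - 129089) + f(41, s(B(-2, 6))))*(-282924 - 493805) = (((-155163 - 133175) - 129089) + (-2051 - 579*41 + 2*41²))*(-282924 - 493805) = ((-288338 - 129089) + (-2051 - 23739 + 2*1681))*(-776729) = (-417427 + (-2051 - 23739 + 3362))*(-776729) = (-417427 - 22428)*(-776729) = -439855*(-776729) = 341648134295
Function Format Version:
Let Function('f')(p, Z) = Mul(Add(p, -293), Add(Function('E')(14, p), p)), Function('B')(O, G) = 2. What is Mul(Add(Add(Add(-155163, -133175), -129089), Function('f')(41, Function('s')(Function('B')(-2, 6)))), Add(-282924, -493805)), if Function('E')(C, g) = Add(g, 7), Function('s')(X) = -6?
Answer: 341648134295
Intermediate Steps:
Function('E')(C, g) = Add(7, g)
Function('f')(p, Z) = Mul(Add(-293, p), Add(7, Mul(2, p))) (Function('f')(p, Z) = Mul(Add(p, -293), Add(Add(7, p), p)) = Mul(Add(-293, p), Add(7, Mul(2, p))))
Mul(Add(Add(Add(-155163, -133175), -129089), Function('f')(41, Function('s')(Function('B')(-2, 6)))), Add(-282924, -493805)) = Mul(Add(Add(Add(-155163, -133175), -129089), Add(-2051, Mul(-579, 41), Mul(2, Pow(41, 2)))), Add(-282924, -493805)) = Mul(Add(Add(-288338, -129089), Add(-2051, -23739, Mul(2, 1681))), -776729) = Mul(Add(-417427, Add(-2051, -23739, 3362)), -776729) = Mul(Add(-417427, -22428), -776729) = Mul(-439855, -776729) = 341648134295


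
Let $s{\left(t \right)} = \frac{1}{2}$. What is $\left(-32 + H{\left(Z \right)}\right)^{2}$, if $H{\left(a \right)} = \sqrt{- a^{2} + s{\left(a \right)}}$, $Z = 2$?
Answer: $\frac{\left(64 - i \sqrt{14}\right)^{2}}{4} \approx 1020.5 - 119.73 i$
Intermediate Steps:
$s{\left(t \right)} = \frac{1}{2}$
$H{\left(a \right)} = \sqrt{\frac{1}{2} - a^{2}}$ ($H{\left(a \right)} = \sqrt{- a^{2} + \frac{1}{2}} = \sqrt{\frac{1}{2} - a^{2}}$)
$\left(-32 + H{\left(Z \right)}\right)^{2} = \left(-32 + \frac{\sqrt{2 - 4 \cdot 2^{2}}}{2}\right)^{2} = \left(-32 + \frac{\sqrt{2 - 16}}{2}\right)^{2} = \left(-32 + \frac{\sqrt{-14}}{2}\right)^{2} = \left(-32 + \frac{i \sqrt{14}}{2}\right)^{2}$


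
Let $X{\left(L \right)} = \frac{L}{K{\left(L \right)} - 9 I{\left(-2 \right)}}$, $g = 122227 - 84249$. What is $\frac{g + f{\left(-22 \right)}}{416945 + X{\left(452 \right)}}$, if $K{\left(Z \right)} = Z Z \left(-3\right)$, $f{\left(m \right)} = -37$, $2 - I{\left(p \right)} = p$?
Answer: $\frac{5813965017}{63891400852} \approx 0.090998$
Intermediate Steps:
$I{\left(p \right)} = 2 - p$
$g = 37978$
$K{\left(Z \right)} = - 3 Z^{2}$ ($K{\left(Z \right)} = Z^{2} \left(-3\right) = - 3 Z^{2}$)
$X{\left(L \right)} = \frac{L}{-36 - 3 L^{2}}$ ($X{\left(L \right)} = \frac{L}{- 3 L^{2} - 9 \left(2 - -2\right)} = \frac{L}{- 3 L^{2} - 9 \left(2 + 2\right)} = \frac{L}{- 3 L^{2} - 36} = \frac{L}{-36 - 3 L^{2}}$)
$\frac{g + f{\left(-22 \right)}}{416945 + X{\left(452 \right)}} = \frac{37978 - 37}{416945 - \frac{452}{36 + 3 \cdot 452^{2}}} = \frac{37941}{416945 - \frac{452}{36 + 3 \cdot 204304}} = \frac{37941}{416945 - \frac{452}{36 + 612912}} = \frac{37941}{416945 - \frac{452}{612948}} = \frac{37941}{416945 - 452 \cdot \frac{1}{612948}} = \frac{37941}{416945 - \frac{113}{153237}} = \frac{37941}{\frac{63891400852}{153237}} = 37941 \cdot \frac{153237}{63891400852} = \frac{5813965017}{63891400852}$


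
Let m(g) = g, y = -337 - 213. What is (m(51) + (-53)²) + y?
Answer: 2310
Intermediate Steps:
y = -550
(m(51) + (-53)²) + y = (51 + (-53)²) - 550 = (51 + 2809) - 550 = 2860 - 550 = 2310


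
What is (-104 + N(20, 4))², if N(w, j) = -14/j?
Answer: 46225/4 ≈ 11556.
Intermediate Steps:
(-104 + N(20, 4))² = (-104 - 14/4)² = (-104 - 14*¼)² = (-104 - 7/2)² = (-215/2)² = 46225/4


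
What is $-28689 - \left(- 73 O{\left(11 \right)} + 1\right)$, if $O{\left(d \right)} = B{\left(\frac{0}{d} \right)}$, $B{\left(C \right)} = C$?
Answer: $-28690$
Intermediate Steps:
$O{\left(d \right)} = 0$ ($O{\left(d \right)} = \frac{0}{d} = 0$)
$-28689 - \left(- 73 O{\left(11 \right)} + 1\right) = -28689 - \left(\left(-73\right) 0 + 1\right) = -28689 - \left(0 + 1\right) = -28689 - 1 = -28690$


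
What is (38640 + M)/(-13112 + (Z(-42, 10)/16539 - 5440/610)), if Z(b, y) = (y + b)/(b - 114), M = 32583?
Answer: -2802360171663/516259327408 ≈ -5.4282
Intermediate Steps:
Z(b, y) = (b + y)/(-114 + b)
(38640 + M)/(-13112 + (Z(-42, 10)/16539 - 5440/610)) = (38640 + 32583)/(-13112 + (((-42 + 10)/(-114 - 42))/16539 - 5440/610)) = 71223/(-13112 + ((-32/(-156))*(1/16539) - 5440*1/610)) = 71223/(-13112 + (-1/156*(-32)*(1/16539) - 544/61)) = 71223/(-13112 + ((8/39)*(1/16539) - 544/61)) = 71223/(-13112 + (8/645021 - 544/61)) = 71223/(-13112 - 350890936/39346281) = 71223/(-516259327408/39346281) = 71223*(-39346281/516259327408) = -2802360171663/516259327408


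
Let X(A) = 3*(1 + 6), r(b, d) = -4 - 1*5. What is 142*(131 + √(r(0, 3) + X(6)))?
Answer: 18602 + 284*√3 ≈ 19094.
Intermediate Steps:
r(b, d) = -9 (r(b, d) = -4 - 5 = -9)
X(A) = 21 (X(A) = 3*7 = 21)
142*(131 + √(r(0, 3) + X(6))) = 142*(131 + √(-9 + 21)) = 142*(131 + √12) = 142*(131 + 2*√3) = 18602 + 284*√3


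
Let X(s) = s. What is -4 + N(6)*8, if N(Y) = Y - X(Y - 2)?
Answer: 12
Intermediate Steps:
N(Y) = 2 (N(Y) = Y - (Y - 2) = Y - (-2 + Y) = Y + (2 - Y) = 2)
-4 + N(6)*8 = -4 + 2*8 = -4 + 16 = 12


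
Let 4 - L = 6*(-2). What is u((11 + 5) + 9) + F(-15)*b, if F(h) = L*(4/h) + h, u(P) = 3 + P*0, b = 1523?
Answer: -440102/15 ≈ -29340.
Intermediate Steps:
L = 16 (L = 4 - 6*(-2) = 4 - 1*(-12) = 4 + 12 = 16)
u(P) = 3 (u(P) = 3 + 0 = 3)
F(h) = h + 64/h (F(h) = 16*(4/h) + h = 64/h + h = h + 64/h)
u((11 + 5) + 9) + F(-15)*b = 3 + (-15 + 64/(-15))*1523 = 3 + (-15 + 64*(-1/15))*1523 = 3 + (-15 - 64/15)*1523 = 3 - 289/15*1523 = 3 - 440147/15 = -440102/15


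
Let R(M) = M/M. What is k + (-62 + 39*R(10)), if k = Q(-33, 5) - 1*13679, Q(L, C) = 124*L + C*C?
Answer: -17769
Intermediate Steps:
Q(L, C) = C**2 + 124*L (Q(L, C) = 124*L + C**2 = C**2 + 124*L)
R(M) = 1
k = -17746 (k = (5**2 + 124*(-33)) - 1*13679 = (25 - 4092) - 13679 = -4067 - 13679 = -17746)
k + (-62 + 39*R(10)) = -17746 + (-62 + 39*1) = -17746 + (-62 + 39) = -17746 - 23 = -17769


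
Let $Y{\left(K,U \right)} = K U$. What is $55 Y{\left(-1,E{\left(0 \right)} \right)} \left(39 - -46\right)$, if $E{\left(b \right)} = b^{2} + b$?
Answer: $0$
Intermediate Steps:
$E{\left(b \right)} = b + b^{2}$
$55 Y{\left(-1,E{\left(0 \right)} \right)} \left(39 - -46\right) = 55 \left(- 0 \left(1 + 0\right)\right) \left(39 - -46\right) = 55 \left(- 0 \cdot 1\right) \left(39 + 46\right) = 55 \left(\left(-1\right) 0\right) 85 = 55 \cdot 0 \cdot 85 = 0 \cdot 85 = 0$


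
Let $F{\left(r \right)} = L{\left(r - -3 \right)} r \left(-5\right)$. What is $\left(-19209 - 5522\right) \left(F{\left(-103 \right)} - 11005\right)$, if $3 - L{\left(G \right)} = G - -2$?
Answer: $-1014218310$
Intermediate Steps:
$L{\left(G \right)} = 1 - G$ ($L{\left(G \right)} = 3 - \left(G - -2\right) = 3 - \left(G + 2\right) = 3 - \left(2 + G\right) = 1 - G$)
$F{\left(r \right)} = - 5 r \left(-2 - r\right)$ ($F{\left(r \right)} = \left(1 - \left(r - -3\right)\right) r \left(-5\right) = \left(1 - \left(r + 3\right)\right) r \left(-5\right) = \left(1 - \left(3 + r\right)\right) r \left(-5\right) = \left(-2 - r\right) r \left(-5\right) = r \left(-2 - r\right) \left(-5\right) = - 5 r \left(-2 - r\right)$)
$\left(-19209 - 5522\right) \left(F{\left(-103 \right)} - 11005\right) = \left(-19209 - 5522\right) \left(5 \left(-103\right) \left(2 - 103\right) - 11005\right) = - 24731 \left(5 \left(-103\right) \left(-101\right) - 11005\right) = - 24731 \left(52015 - 11005\right) = \left(-24731\right) 41010 = -1014218310$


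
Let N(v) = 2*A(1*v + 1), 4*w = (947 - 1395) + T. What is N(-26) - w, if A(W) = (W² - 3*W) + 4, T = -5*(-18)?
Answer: 2995/2 ≈ 1497.5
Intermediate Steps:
T = 90
A(W) = 4 + W² - 3*W
w = -179/2 (w = ((947 - 1395) + 90)/4 = (-448 + 90)/4 = (¼)*(-358) = -179/2 ≈ -89.500)
N(v) = 2 - 6*v + 2*(1 + v)² (N(v) = 2*(4 + (1*v + 1)² - 3*(1*v + 1)) = 2*(4 + (v + 1)² - 3*(v + 1)) = 2*(4 + (1 + v)² - 3*(1 + v)) = 2*(4 + (1 + v)² + (-3 - 3*v)) = 2*(1 + (1 + v)² - 3*v) = 2 - 6*v + 2*(1 + v)²)
N(-26) - w = (4 - 2*(-26) + 2*(-26)²) - 1*(-179/2) = (4 + 52 + 2*676) + 179/2 = (4 + 52 + 1352) + 179/2 = 1408 + 179/2 = 2995/2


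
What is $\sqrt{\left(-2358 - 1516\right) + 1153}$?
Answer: $i \sqrt{2721} \approx 52.163 i$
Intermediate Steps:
$\sqrt{\left(-2358 - 1516\right) + 1153} = \sqrt{-3874 + 1153} = \sqrt{-2721} = i \sqrt{2721}$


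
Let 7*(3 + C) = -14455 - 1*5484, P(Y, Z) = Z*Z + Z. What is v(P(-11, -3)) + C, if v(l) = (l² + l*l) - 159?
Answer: -20569/7 ≈ -2938.4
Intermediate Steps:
P(Y, Z) = Z + Z² (P(Y, Z) = Z² + Z = Z + Z²)
v(l) = -159 + 2*l² (v(l) = (l² + l²) - 159 = 2*l² - 159 = -159 + 2*l²)
C = -19960/7 (C = -3 + (-14455 - 1*5484)/7 = -3 + (-14455 - 5484)/7 = -3 + (⅐)*(-19939) = -3 - 19939/7 = -19960/7 ≈ -2851.4)
v(P(-11, -3)) + C = (-159 + 2*(-3*(1 - 3))²) - 19960/7 = (-159 + 2*(-3*(-2))²) - 19960/7 = (-159 + 2*6²) - 19960/7 = (-159 + 2*36) - 19960/7 = (-159 + 72) - 19960/7 = -87 - 19960/7 = -20569/7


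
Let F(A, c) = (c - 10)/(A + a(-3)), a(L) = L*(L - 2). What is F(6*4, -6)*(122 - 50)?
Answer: -384/13 ≈ -29.538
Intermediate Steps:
a(L) = L*(-2 + L)
F(A, c) = (-10 + c)/(15 + A) (F(A, c) = (c - 10)/(A - 3*(-2 - 3)) = (-10 + c)/(A - 3*(-5)) = (-10 + c)/(A + 15) = (-10 + c)/(15 + A))
F(6*4, -6)*(122 - 50) = ((-10 - 6)/(15 + 6*4))*(122 - 50) = (-16/(15 + 24))*72 = (-16/39)*72 = ((1/39)*(-16))*72 = -16/39*72 = -384/13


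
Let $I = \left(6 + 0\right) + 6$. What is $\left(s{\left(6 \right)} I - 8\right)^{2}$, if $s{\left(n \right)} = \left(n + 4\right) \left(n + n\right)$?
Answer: $2050624$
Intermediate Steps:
$I = 12$ ($I = 6 + 6 = 12$)
$s{\left(n \right)} = 2 n \left(4 + n\right)$ ($s{\left(n \right)} = \left(4 + n\right) 2 n = 2 n \left(4 + n\right)$)
$\left(s{\left(6 \right)} I - 8\right)^{2} = \left(2 \cdot 6 \left(4 + 6\right) 12 - 8\right)^{2} = \left(2 \cdot 6 \cdot 10 \cdot 12 - 8\right)^{2} = \left(120 \cdot 12 - 8\right)^{2} = \left(1440 - 8\right)^{2} = 1432^{2} = 2050624$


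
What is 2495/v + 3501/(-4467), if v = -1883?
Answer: -5912516/2803787 ≈ -2.1088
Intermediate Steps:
2495/v + 3501/(-4467) = 2495/(-1883) + 3501/(-4467) = 2495*(-1/1883) + 3501*(-1/4467) = -2495/1883 - 1167/1489 = -5912516/2803787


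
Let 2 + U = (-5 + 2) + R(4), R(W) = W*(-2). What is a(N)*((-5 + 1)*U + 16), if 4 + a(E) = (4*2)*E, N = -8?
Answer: -4624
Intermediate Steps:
R(W) = -2*W
a(E) = -4 + 8*E (a(E) = -4 + (4*2)*E = -4 + 8*E)
U = -13 (U = -2 + ((-5 + 2) - 2*4) = -2 + (-3 - 8) = -2 - 11 = -13)
a(N)*((-5 + 1)*U + 16) = (-4 + 8*(-8))*((-5 + 1)*(-13) + 16) = (-4 - 64)*(-4*(-13) + 16) = -68*(52 + 16) = -68*68 = -4624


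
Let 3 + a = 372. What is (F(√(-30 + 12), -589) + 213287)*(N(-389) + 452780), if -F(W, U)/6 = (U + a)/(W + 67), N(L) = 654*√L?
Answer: 435290443848220/4507 + 2589840*√778/4507 - 1793008800*I*√2/4507 + 628737908646*I*√389/4507 ≈ 9.6581e+10 + 2.7509e+9*I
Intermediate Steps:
a = 369 (a = -3 + 372 = 369)
F(W, U) = -6*(369 + U)/(67 + W) (F(W, U) = -6*(U + 369)/(W + 67) = -6*(369 + U)/(67 + W))
(F(√(-30 + 12), -589) + 213287)*(N(-389) + 452780) = (6*(-369 - 1*(-589))/(67 + √(-30 + 12)) + 213287)*(654*√(-389) + 452780) = (6*(-369 + 589)/(67 + √(-18)) + 213287)*(654*(I*√389) + 452780) = (6*220/(67 + 3*I*√2) + 213287)*(654*I*√389 + 452780) = (1320/(67 + 3*I*√2) + 213287)*(452780 + 654*I*√389) = (213287 + 1320/(67 + 3*I*√2))*(452780 + 654*I*√389)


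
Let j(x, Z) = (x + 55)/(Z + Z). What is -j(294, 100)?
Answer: -349/200 ≈ -1.7450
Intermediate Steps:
j(x, Z) = (55 + x)/(2*Z) (j(x, Z) = (55 + x)/((2*Z)) = (55 + x)*(1/(2*Z)) = (55 + x)/(2*Z))
-j(294, 100) = -(55 + 294)/(2*100) = -349/(2*100) = -1*349/200 = -349/200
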